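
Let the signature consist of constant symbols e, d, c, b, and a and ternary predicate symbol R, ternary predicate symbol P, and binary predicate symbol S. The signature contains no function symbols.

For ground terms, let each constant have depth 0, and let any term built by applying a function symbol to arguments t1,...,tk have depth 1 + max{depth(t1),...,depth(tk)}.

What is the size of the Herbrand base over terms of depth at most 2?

First count ground terms of depth ≤ 2.
With no function symbols every ground term is a constant, so there are exactly 5 ground terms at every depth bound.
N_0 = 5
N_1 = 5
N_2 = 5
Explicitly: e, d, c, b, a.
So |H| = 5.
A ground atom is a predicate applied to a tuple of terms from H, so the count is the sum over predicates of |H|^arity:
  R: 5^3 = 125;  P: 5^3 = 125;  S: 5^2 = 25
Total ground atoms: 125 + 125 + 25 = 275.

275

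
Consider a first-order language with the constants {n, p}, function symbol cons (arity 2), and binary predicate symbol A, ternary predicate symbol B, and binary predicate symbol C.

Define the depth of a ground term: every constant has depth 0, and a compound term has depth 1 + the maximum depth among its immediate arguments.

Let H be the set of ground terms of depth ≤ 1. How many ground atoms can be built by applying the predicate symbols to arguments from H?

288

First count ground terms of depth ≤ 1.
Let N_k count ground terms of depth at most k. Each non-constant term of depth ≤ k is some function symbol applied to depth-≤(k−1) arguments, giving N_k = 2 + N_{k-1}^2.
N_0 = 2
N_1 = 2 + 2^2 = 6
So |H| = 6.
For each predicate symbol, the number of ground atoms is |H| raised to its arity; summing:
  A: 6^2 = 36;  B: 6^3 = 216;  C: 6^2 = 36
Total ground atoms: 36 + 216 + 36 = 288.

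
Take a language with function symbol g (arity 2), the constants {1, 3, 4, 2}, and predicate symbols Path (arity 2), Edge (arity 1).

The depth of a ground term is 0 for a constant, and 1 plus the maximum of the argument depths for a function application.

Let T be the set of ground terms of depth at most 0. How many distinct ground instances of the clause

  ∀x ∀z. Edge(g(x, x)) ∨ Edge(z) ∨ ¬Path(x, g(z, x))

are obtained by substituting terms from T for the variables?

16

Ground terms of depth ≤ 0:
  Let N_k count ground terms of depth at most k. Each non-constant term of depth ≤ k is some function symbol applied to depth-≤(k−1) arguments, giving N_k = 4 + N_{k-1}^2.
  N_0 = 4
So there are 4 ground terms available for substitution.
Each of x, z ranges independently over the available ground terms, and distinct assignments produce distinct instances.
Number of ground instances = 4^2 = 16.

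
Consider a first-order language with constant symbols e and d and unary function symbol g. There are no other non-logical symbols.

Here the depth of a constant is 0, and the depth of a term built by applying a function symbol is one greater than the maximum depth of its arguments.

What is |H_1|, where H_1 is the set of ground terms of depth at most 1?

4

Let N_k count ground terms of depth at most k. Each non-constant term of depth ≤ k is some function symbol applied to depth-≤(k−1) arguments, giving N_k = 2 + N_{k-1}.
N_0 = 2
N_1 = 2 + 2 = 4
Explicitly: e, d, g(e), g(d).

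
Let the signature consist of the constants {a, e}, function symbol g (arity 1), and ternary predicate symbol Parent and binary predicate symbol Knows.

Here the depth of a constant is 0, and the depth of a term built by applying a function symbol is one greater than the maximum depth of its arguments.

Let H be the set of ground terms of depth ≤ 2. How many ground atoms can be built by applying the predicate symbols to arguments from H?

First count ground terms of depth ≤ 2.
Let N_k count ground terms of depth at most k. Each non-constant term of depth ≤ k is some function symbol applied to depth-≤(k−1) arguments, giving N_k = 2 + N_{k-1}.
N_0 = 2
N_1 = 2 + 2 = 4
N_2 = 2 + 4 = 6
Explicitly: a, e, g(a), g(e), g(g(a)), g(g(e)).
So |H| = 6.
A ground atom is a predicate applied to a tuple of terms from H, so the count is the sum over predicates of |H|^arity:
  Parent: 6^3 = 216;  Knows: 6^2 = 36
Total ground atoms: 216 + 36 = 252.

252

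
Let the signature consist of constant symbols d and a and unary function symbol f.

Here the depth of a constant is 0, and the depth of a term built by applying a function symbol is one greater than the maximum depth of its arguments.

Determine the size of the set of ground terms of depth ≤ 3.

8

Let N_k = |{terms of depth ≤ k}|. Then N_0 = 2 and N_k = 2 + N_{k-1} for k ≥ 1 (one summand per function symbol, arity giving the exponent).
N_0 = 2
N_1 = 2 + 2 = 4
N_2 = 2 + 4 = 6
N_3 = 2 + 6 = 8
Explicitly: d, a, f(d), f(a), f(f(d)), f(f(a)), f(f(f(d))), f(f(f(a))).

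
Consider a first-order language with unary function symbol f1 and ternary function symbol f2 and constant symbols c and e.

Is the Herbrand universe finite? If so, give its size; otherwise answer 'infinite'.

infinite

The signature has at least one function symbol (f1, arity 1) and at least one constant (c).
Iterating f1 gives infinitely many distinct ground terms: c, f1(c), f1(f1(c)), ...
So the Herbrand universe is infinite.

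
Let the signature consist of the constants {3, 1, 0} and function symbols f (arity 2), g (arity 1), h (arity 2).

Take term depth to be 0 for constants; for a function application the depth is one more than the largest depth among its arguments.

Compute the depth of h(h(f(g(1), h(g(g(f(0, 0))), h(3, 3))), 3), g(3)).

depth(g(1)) = 1 + depth(1) = 1 + 0 = 1
depth(f(0, 0)) = 1 + max(0, 0) = 1
depth(g(f(0, 0))) = 1 + depth(f(0, 0)) = 1 + 1 = 2
depth(g(g(f(0, 0)))) = 1 + depth(g(f(0, 0))) = 1 + 2 = 3
depth(h(3, 3)) = 1 + max(0, 0) = 1
depth(h(g(g(f(0, 0))), h(3, 3))) = 1 + max(3, 1) = 4
depth(f(g(1), h(g(g(f(0, 0))), h(3, 3)))) = 1 + max(1, 4) = 5
depth(h(f(g(1), h(g(g(f(0, 0))), h(3, 3))), 3)) = 1 + max(5, 0) = 6
depth(g(3)) = 1 + depth(3) = 1 + 0 = 1
depth(h(h(f(g(1), h(g(g(f(0, 0))), h(3, 3))), 3), g(3))) = 1 + max(6, 1) = 7

7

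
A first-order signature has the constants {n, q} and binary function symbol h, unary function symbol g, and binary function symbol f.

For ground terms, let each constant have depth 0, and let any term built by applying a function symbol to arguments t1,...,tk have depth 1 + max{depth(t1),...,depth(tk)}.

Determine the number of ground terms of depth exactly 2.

Let N_k count ground terms of depth at most k. Each non-constant term of depth ≤ k is some function symbol applied to depth-≤(k−1) arguments, giving N_k = 2 + N_{k-1}^2 + N_{k-1} + N_{k-1}^2.
N_0 = 2
N_1 = 2 + 2^2 + 2 + 2^2 = 12
N_2 = 2 + 12^2 + 12 + 12^2 = 302
Terms of depth exactly 2: N_2 − N_1 = 302 − 12 = 290.

290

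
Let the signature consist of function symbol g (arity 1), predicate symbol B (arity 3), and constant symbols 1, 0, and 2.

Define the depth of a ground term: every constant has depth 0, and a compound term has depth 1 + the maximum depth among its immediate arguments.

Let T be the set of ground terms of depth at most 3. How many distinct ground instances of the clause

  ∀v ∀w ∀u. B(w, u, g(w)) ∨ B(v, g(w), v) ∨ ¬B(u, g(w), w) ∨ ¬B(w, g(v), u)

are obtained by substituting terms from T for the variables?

Ground terms of depth ≤ 3:
  Let N_k count ground terms of depth at most k. Each non-constant term of depth ≤ k is some function symbol applied to depth-≤(k−1) arguments, giving N_k = 3 + N_{k-1}.
  N_0 = 3
  N_1 = 3 + 3 = 6
  N_2 = 3 + 6 = 9
  N_3 = 3 + 9 = 12
So there are 12 ground terms available for substitution.
The body mentions every one of the 3 quantified variables; since ground terms form a free algebra, no two substitutions collapse to the same formula.
Number of ground instances = 12^3 = 1728.

1728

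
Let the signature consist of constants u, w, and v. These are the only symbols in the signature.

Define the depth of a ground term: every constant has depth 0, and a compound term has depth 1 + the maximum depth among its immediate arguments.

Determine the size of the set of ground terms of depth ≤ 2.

With no function symbols every ground term is a constant, so there are exactly 3 ground terms at every depth bound.
N_0 = 3
N_1 = 3
N_2 = 3
Explicitly: u, w, v.

3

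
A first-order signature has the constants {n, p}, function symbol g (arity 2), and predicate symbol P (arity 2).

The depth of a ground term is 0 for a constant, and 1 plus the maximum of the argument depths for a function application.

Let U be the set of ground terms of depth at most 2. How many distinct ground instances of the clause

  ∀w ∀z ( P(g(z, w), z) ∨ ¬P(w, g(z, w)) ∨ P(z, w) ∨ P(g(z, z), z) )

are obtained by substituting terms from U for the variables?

Ground terms of depth ≤ 2:
  If N_k denotes the number of depth-≤k ground terms, the 2 constants give N_0 = 2, and each function symbol of arity r contributes N_{k-1}^r new terms at level k: N_k = 2 + N_{k-1}^2.
  N_0 = 2
  N_1 = 2 + 2^2 = 6
  N_2 = 2 + 6^2 = 38
So there are 38 ground terms available for substitution.
The clause has 2 distinct variables (w, z), each appearing in the body. In the free term algebra distinct substitutions yield syntactically distinct ground instances.
Number of ground instances = 38^2 = 1444.

1444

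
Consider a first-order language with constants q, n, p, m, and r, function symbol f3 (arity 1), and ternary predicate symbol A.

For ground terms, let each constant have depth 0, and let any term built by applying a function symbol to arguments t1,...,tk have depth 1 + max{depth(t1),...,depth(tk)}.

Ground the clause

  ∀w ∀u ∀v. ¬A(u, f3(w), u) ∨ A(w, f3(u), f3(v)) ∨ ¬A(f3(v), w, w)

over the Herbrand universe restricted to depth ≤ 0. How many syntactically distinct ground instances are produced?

Ground terms of depth ≤ 0:
  Count level by level. With function symbols f3/1, the terms of depth ≤ k are the 5 constants together with each function applied to depth-≤(k−1) tuples, so N_k = 5 + N_{k-1}.
  N_0 = 5
  Explicitly: q, n, p, m, r.
So there are 5 ground terms available for substitution.
The clause has 3 distinct variables (w, u, v), each appearing in the body. In the free term algebra distinct substitutions yield syntactically distinct ground instances.
Number of ground instances = 5^3 = 125.

125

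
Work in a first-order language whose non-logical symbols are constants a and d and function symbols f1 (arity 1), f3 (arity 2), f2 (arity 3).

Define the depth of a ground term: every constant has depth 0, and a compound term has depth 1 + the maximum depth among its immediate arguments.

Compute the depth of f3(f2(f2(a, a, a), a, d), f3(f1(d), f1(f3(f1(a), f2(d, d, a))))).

depth(f2(a, a, a)) = 1 + max(0, 0, 0) = 1
depth(f2(f2(a, a, a), a, d)) = 1 + max(1, 0, 0) = 2
depth(f1(d)) = 1 + depth(d) = 1 + 0 = 1
depth(f1(a)) = 1 + depth(a) = 1 + 0 = 1
depth(f2(d, d, a)) = 1 + max(0, 0, 0) = 1
depth(f3(f1(a), f2(d, d, a))) = 1 + max(1, 1) = 2
depth(f1(f3(f1(a), f2(d, d, a)))) = 1 + depth(f3(f1(a), f2(d, d, a))) = 1 + 2 = 3
depth(f3(f1(d), f1(f3(f1(a), f2(d, d, a))))) = 1 + max(1, 3) = 4
depth(f3(f2(f2(a, a, a), a, d), f3(f1(d), f1(f3(f1(a), f2(d, d, a)))))) = 1 + max(2, 4) = 5

5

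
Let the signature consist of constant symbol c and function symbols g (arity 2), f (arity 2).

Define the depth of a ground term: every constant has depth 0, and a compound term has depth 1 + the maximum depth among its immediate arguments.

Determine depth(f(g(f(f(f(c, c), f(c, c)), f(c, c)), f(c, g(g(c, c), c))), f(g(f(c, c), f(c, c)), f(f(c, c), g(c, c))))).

depth(f(c, c)) = 1 + max(0, 0) = 1
depth(f(f(c, c), f(c, c))) = 1 + max(1, 1) = 2
depth(f(f(f(c, c), f(c, c)), f(c, c))) = 1 + max(2, 1) = 3
depth(g(c, c)) = 1 + max(0, 0) = 1
depth(g(g(c, c), c)) = 1 + max(1, 0) = 2
depth(f(c, g(g(c, c), c))) = 1 + max(0, 2) = 3
depth(g(f(f(f(c, c), f(c, c)), f(c, c)), f(c, g(g(c, c), c)))) = 1 + max(3, 3) = 4
depth(g(f(c, c), f(c, c))) = 1 + max(1, 1) = 2
depth(f(f(c, c), g(c, c))) = 1 + max(1, 1) = 2
depth(f(g(f(c, c), f(c, c)), f(f(c, c), g(c, c)))) = 1 + max(2, 2) = 3
depth(f(g(f(f(f(c, c), f(c, c)), f(c, c)), f(c, g(g(c, c), c))), f(g(f(c, c), f(c, c)), f(f(c, c), g(c, c))))) = 1 + max(4, 3) = 5

5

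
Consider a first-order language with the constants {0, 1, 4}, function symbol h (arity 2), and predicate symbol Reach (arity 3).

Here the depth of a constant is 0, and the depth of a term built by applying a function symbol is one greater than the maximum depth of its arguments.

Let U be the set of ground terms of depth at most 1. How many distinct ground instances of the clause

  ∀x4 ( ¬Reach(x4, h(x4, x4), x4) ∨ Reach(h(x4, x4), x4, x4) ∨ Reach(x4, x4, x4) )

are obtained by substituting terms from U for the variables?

Ground terms of depth ≤ 1:
  Count level by level. With function symbols h/2, the terms of depth ≤ k are the 3 constants together with each function applied to depth-≤(k−1) tuples, so N_k = 3 + N_{k-1}^2.
  N_0 = 3
  N_1 = 3 + 3^2 = 12
  Explicitly: 0, 1, 4, h(0, 0), h(0, 1), h(0, 4), h(1, 0), h(1, 1), h(1, 4), h(4, 0), h(4, 1), h(4, 4).
So there are 12 ground terms available for substitution.
The variable x4 ranges independently over the available ground terms, and distinct assignments produce distinct instances.
Number of ground instances = 12.

12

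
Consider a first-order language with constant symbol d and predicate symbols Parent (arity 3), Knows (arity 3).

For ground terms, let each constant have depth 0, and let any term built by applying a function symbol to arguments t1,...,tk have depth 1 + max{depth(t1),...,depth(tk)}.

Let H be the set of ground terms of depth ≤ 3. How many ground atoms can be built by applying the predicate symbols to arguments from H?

First count ground terms of depth ≤ 3.
With no function symbols every ground term is a constant, so there is exactly 1 ground term at every depth bound.
N_0 = 1
N_1 = 1
N_2 = 1
N_3 = 1
So |H| = 1.
A ground atom is a predicate applied to a tuple of terms from H, so the count is the sum over predicates of |H|^arity:
  Parent: 1^3 = 1;  Knows: 1^3 = 1
Total ground atoms: 1 + 1 = 2.

2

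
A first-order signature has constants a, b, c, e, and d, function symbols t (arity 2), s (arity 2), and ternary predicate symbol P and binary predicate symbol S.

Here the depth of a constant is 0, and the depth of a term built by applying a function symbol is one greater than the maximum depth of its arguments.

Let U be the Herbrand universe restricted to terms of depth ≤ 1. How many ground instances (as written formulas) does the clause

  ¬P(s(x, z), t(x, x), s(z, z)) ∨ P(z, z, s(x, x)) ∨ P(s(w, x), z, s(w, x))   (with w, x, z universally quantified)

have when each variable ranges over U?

Ground terms of depth ≤ 1:
  Write N_k for the number of ground terms of depth ≤ k. A term of depth ≤ k is either a constant or a function symbol applied to arguments of depth ≤ k−1, so N_k = 5 + N_{k-1}^2 + N_{k-1}^2.
  N_0 = 5
  N_1 = 5 + 5^2 + 5^2 = 55
So there are 55 ground terms available for substitution.
The clause has 3 distinct variables (w, x, z), each appearing in the body. In the free term algebra distinct substitutions yield syntactically distinct ground instances.
Number of ground instances = 55^3 = 166375.

166375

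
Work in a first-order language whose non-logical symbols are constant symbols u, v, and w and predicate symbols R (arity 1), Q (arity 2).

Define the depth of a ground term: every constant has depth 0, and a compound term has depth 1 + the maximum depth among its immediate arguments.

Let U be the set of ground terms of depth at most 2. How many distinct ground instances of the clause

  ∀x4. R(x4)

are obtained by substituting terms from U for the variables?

Ground terms of depth ≤ 2:
  With no function symbols every ground term is a constant, so there are exactly 3 ground terms at every depth bound.
  N_0 = 3
  N_1 = 3
  N_2 = 3
  Explicitly: u, v, w.
So there are 3 ground terms available for substitution.
There is 1 variable to instantiate (x4),  occurring in at least one literal, so different choices give different ground instances.
Number of ground instances = 3.

3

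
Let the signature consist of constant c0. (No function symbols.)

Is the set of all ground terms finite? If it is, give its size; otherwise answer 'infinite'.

1

There are no function symbols, so the only ground term is the single constant.
The Herbrand universe is {c0}, finite with 1 element.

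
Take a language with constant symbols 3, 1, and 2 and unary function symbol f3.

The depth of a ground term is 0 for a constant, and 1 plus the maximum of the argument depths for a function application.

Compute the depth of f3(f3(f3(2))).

depth(f3(2)) = 1 + depth(2) = 1 + 0 = 1
depth(f3(f3(2))) = 1 + depth(f3(2)) = 1 + 1 = 2
depth(f3(f3(f3(2)))) = 1 + depth(f3(f3(2))) = 1 + 2 = 3

3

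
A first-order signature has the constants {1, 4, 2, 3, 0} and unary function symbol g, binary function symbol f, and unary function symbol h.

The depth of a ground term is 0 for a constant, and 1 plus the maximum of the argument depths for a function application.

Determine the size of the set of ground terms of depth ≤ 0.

5

Let N_k count ground terms of depth at most k. Each non-constant term of depth ≤ k is some function symbol applied to depth-≤(k−1) arguments, giving N_k = 5 + N_{k-1} + N_{k-1}^2 + N_{k-1}.
N_0 = 5
Explicitly: 1, 4, 2, 3, 0.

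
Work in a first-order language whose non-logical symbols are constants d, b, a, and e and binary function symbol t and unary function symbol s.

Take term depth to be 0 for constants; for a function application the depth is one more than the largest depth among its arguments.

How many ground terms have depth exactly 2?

580

Write N_k for the number of ground terms of depth ≤ k. A term of depth ≤ k is either a constant or a function symbol applied to arguments of depth ≤ k−1, so N_k = 4 + N_{k-1}^2 + N_{k-1}.
N_0 = 4
N_1 = 4 + 4^2 + 4 = 24
N_2 = 4 + 24^2 + 24 = 604
Terms of depth exactly 2: N_2 − N_1 = 604 − 24 = 580.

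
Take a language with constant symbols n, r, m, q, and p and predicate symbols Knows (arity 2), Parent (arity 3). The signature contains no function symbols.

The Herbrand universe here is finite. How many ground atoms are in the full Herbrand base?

150

With no function symbols, the Herbrand universe is just the 5 constants.
Ground atoms per predicate: Knows: 5^2 = 25, Parent: 5^3 = 125.
Herbrand base size = 25 + 125 = 150.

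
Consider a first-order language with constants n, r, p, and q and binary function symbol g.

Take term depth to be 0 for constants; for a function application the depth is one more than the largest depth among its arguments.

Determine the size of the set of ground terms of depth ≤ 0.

4

If N_k denotes the number of depth-≤k ground terms, the 4 constants give N_0 = 4, and each function symbol of arity r contributes N_{k-1}^r new terms at level k: N_k = 4 + N_{k-1}^2.
N_0 = 4
Explicitly: n, r, p, q.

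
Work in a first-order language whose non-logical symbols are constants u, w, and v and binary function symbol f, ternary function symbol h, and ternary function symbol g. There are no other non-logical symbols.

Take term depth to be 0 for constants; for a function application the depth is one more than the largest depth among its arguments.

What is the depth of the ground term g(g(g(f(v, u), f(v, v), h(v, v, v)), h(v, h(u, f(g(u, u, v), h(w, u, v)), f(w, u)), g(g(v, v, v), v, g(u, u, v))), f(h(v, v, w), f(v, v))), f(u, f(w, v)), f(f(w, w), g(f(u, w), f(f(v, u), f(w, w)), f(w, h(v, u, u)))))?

6

depth(f(v, u)) = 1 + max(0, 0) = 1
depth(f(v, v)) = 1 + max(0, 0) = 1
depth(h(v, v, v)) = 1 + max(0, 0, 0) = 1
depth(g(f(v, u), f(v, v), h(v, v, v))) = 1 + max(1, 1, 1) = 2
depth(g(u, u, v)) = 1 + max(0, 0, 0) = 1
depth(h(w, u, v)) = 1 + max(0, 0, 0) = 1
depth(f(g(u, u, v), h(w, u, v))) = 1 + max(1, 1) = 2
depth(f(w, u)) = 1 + max(0, 0) = 1
depth(h(u, f(g(u, u, v), h(w, u, v)), f(w, u))) = 1 + max(0, 2, 1) = 3
depth(g(v, v, v)) = 1 + max(0, 0, 0) = 1
depth(g(g(v, v, v), v, g(u, u, v))) = 1 + max(1, 0, 1) = 2
depth(h(v, h(u, f(g(u, u, v), h(w, u, v)), f(w, u)), g(g(v, v, v), v, g(u, u, v)))) = 1 + max(0, 3, 2) = 4
depth(h(v, v, w)) = 1 + max(0, 0, 0) = 1
depth(f(h(v, v, w), f(v, v))) = 1 + max(1, 1) = 2
depth(g(g(f(v, u), f(v, v), h(v, v, v)), h(v, h(u, f(g(u, u, v), h(w, u, v)), f(w, u)), g(g(v, v, v), v, g(u, u, v))), f(h(v, v, w), f(v, v)))) = 1 + max(2, 4, 2) = 5
depth(f(w, v)) = 1 + max(0, 0) = 1
depth(f(u, f(w, v))) = 1 + max(0, 1) = 2
depth(f(w, w)) = 1 + max(0, 0) = 1
depth(f(u, w)) = 1 + max(0, 0) = 1
depth(f(f(v, u), f(w, w))) = 1 + max(1, 1) = 2
depth(h(v, u, u)) = 1 + max(0, 0, 0) = 1
depth(f(w, h(v, u, u))) = 1 + max(0, 1) = 2
depth(g(f(u, w), f(f(v, u), f(w, w)), f(w, h(v, u, u)))) = 1 + max(1, 2, 2) = 3
depth(f(f(w, w), g(f(u, w), f(f(v, u), f(w, w)), f(w, h(v, u, u))))) = 1 + max(1, 3) = 4
depth(g(g(g(f(v, u), f(v, v), h(v, v, v)), h(v, h(u, f(g(u, u, v), h(w, u, v)), f(w, u)), g(g(v, v, v), v, g(u, u, v))), f(h(v, v, w), f(v, v))), f(u, f(w, v)), f(f(w, w), g(f(u, w), f(f(v, u), f(w, w)), f(w, h(v, u, u)))))) = 1 + max(5, 2, 4) = 6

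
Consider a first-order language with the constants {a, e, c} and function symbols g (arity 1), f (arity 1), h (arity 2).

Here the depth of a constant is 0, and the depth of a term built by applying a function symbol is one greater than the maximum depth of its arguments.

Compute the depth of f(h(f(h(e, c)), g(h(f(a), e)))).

5

depth(h(e, c)) = 1 + max(0, 0) = 1
depth(f(h(e, c))) = 1 + depth(h(e, c)) = 1 + 1 = 2
depth(f(a)) = 1 + depth(a) = 1 + 0 = 1
depth(h(f(a), e)) = 1 + max(1, 0) = 2
depth(g(h(f(a), e))) = 1 + depth(h(f(a), e)) = 1 + 2 = 3
depth(h(f(h(e, c)), g(h(f(a), e)))) = 1 + max(2, 3) = 4
depth(f(h(f(h(e, c)), g(h(f(a), e))))) = 1 + depth(h(f(h(e, c)), g(h(f(a), e)))) = 1 + 4 = 5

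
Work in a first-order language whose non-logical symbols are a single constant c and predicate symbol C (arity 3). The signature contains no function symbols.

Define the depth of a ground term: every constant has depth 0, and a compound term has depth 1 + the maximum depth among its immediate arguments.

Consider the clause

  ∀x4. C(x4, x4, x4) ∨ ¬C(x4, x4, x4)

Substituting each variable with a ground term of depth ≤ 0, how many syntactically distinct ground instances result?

1

Ground terms of depth ≤ 0:
  With no function symbols every ground term is a constant, so there is exactly 1 ground term at every depth bound.
  N_0 = 1
  Explicitly: c.
So there is exactly 1 ground term available for substitution.
The variable x4 ranges independently over the available ground terms, and distinct assignments produce distinct instances.
Number of ground instances = 1.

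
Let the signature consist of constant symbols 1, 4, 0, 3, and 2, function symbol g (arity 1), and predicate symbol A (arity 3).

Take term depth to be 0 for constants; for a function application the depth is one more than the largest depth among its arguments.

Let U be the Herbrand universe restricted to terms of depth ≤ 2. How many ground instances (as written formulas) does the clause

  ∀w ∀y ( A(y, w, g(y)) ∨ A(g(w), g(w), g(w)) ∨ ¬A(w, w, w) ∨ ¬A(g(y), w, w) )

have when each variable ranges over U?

Ground terms of depth ≤ 2:
  Write N_k for the number of ground terms of depth ≤ k. A term of depth ≤ k is either a constant or a function symbol applied to arguments of depth ≤ k−1, so N_k = 5 + N_{k-1}.
  N_0 = 5
  N_1 = 5 + 5 = 10
  N_2 = 5 + 10 = 15
So there are 15 ground terms available for substitution.
Each of w, y ranges independently over the available ground terms, and distinct assignments produce distinct instances.
Number of ground instances = 15^2 = 225.

225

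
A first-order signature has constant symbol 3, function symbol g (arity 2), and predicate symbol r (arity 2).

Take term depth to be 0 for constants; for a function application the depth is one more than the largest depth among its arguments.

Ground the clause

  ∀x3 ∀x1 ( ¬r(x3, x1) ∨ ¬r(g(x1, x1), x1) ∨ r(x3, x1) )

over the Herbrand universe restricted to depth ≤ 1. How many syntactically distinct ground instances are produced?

Ground terms of depth ≤ 1:
  Let N_k = |{terms of depth ≤ k}|. Then N_0 = 1 and N_k = 1 + N_{k-1}^2 for k ≥ 1 (one summand per function symbol, arity giving the exponent).
  N_0 = 1
  N_1 = 1 + 1^2 = 2
  Explicitly: 3, g(3, 3).
So there are 2 ground terms available for substitution.
Each of x3, x1 ranges independently over the available ground terms, and distinct assignments produce distinct instances.
Number of ground instances = 2^2 = 4.

4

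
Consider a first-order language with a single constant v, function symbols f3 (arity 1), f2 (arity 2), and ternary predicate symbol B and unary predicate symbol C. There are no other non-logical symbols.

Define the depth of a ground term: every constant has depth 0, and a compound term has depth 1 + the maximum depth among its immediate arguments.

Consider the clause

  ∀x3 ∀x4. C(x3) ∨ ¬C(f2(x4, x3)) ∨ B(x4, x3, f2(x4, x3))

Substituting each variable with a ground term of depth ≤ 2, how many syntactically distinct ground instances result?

169

Ground terms of depth ≤ 2:
  If N_k denotes the number of depth-≤k ground terms, the 1 constant gives N_0 = 1, and each function symbol of arity r contributes N_{k-1}^r new terms at level k: N_k = 1 + N_{k-1} + N_{k-1}^2.
  N_0 = 1
  N_1 = 1 + 1 + 1^2 = 3
  N_2 = 1 + 3 + 3^2 = 13
So there are 13 ground terms available for substitution.
The clause has 2 distinct variables (x3, x4), each appearing in the body. In the free term algebra distinct substitutions yield syntactically distinct ground instances.
Number of ground instances = 13^2 = 169.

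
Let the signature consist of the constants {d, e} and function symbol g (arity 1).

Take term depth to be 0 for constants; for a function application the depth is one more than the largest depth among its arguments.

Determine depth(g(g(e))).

2

depth(g(e)) = 1 + depth(e) = 1 + 0 = 1
depth(g(g(e))) = 1 + depth(g(e)) = 1 + 1 = 2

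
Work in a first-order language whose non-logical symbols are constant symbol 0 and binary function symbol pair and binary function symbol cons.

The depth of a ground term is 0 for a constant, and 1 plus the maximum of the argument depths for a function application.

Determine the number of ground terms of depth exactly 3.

Count level by level. With function symbols pair/2, cons/2, the terms of depth ≤ k are the 1 constant together with each function applied to depth-≤(k−1) tuples, so N_k = 1 + N_{k-1}^2 + N_{k-1}^2.
N_0 = 1
N_1 = 1 + 1^2 + 1^2 = 3
N_2 = 1 + 3^2 + 3^2 = 19
N_3 = 1 + 19^2 + 19^2 = 723
Terms of depth exactly 3: N_3 − N_2 = 723 − 19 = 704.

704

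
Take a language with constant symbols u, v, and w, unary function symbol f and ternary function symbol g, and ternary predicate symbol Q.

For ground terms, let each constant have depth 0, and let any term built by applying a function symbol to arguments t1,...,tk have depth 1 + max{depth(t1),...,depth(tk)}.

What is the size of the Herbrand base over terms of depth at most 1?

35937

First count ground terms of depth ≤ 1.
Count level by level. With function symbols f/1, g/3, the terms of depth ≤ k are the 3 constants together with each function applied to depth-≤(k−1) tuples, so N_k = 3 + N_{k-1} + N_{k-1}^3.
N_0 = 3
N_1 = 3 + 3 + 3^3 = 33
So |H| = 33.
Each predicate of arity r yields |H|^r ground atoms (one per choice of an r-tuple from H):
  Q: 33^3 = 35937
Total ground atoms: 35937.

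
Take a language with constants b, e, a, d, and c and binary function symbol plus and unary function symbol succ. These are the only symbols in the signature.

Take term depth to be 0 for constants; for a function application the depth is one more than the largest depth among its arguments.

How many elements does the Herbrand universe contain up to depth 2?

Count level by level. With function symbols plus/2, succ/1, the terms of depth ≤ k are the 5 constants together with each function applied to depth-≤(k−1) tuples, so N_k = 5 + N_{k-1}^2 + N_{k-1}.
N_0 = 5
N_1 = 5 + 5^2 + 5 = 35
N_2 = 5 + 35^2 + 35 = 1265

1265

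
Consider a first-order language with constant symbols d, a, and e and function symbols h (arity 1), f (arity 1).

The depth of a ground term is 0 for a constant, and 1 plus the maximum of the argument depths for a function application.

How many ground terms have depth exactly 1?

6

If N_k denotes the number of depth-≤k ground terms, the 3 constants give N_0 = 3, and each function symbol of arity r contributes N_{k-1}^r new terms at level k: N_k = 3 + N_{k-1} + N_{k-1}.
N_0 = 3
N_1 = 3 + 3 + 3 = 9
Terms of depth exactly 1: N_1 − N_0 = 9 − 3 = 6.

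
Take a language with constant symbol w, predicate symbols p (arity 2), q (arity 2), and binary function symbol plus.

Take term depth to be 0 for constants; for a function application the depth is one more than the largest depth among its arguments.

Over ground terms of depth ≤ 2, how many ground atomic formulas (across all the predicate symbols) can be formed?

50

First count ground terms of depth ≤ 2.
Let N_k count ground terms of depth at most k. Each non-constant term of depth ≤ k is some function symbol applied to depth-≤(k−1) arguments, giving N_k = 1 + N_{k-1}^2.
N_0 = 1
N_1 = 1 + 1^2 = 2
N_2 = 1 + 2^2 = 5
So |H| = 5.
Each predicate of arity r yields |H|^r ground atoms (one per choice of an r-tuple from H):
  p: 5^2 = 25;  q: 5^2 = 25
Total ground atoms: 25 + 25 = 50.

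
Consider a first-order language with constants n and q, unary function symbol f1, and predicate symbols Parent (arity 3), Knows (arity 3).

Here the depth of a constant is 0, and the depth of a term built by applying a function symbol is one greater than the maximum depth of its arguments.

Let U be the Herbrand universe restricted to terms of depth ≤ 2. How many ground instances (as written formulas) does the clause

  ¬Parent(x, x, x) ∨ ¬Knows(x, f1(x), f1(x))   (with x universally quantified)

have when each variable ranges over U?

6

Ground terms of depth ≤ 2:
  Count level by level. With function symbols f1/1, the terms of depth ≤ k are the 2 constants together with each function applied to depth-≤(k−1) tuples, so N_k = 2 + N_{k-1}.
  N_0 = 2
  N_1 = 2 + 2 = 4
  N_2 = 2 + 4 = 6
  Explicitly: n, q, f1(n), f1(q), f1(f1(n)), f1(f1(q)).
So there are 6 ground terms available for substitution.
The clause has 1 distinct variable (x), which appears in the body. In the free term algebra distinct substitutions yield syntactically distinct ground instances.
Number of ground instances = 6.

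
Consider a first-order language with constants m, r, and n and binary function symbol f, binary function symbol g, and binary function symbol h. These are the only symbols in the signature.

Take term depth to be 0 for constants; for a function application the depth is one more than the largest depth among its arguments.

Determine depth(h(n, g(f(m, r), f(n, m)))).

depth(f(m, r)) = 1 + max(0, 0) = 1
depth(f(n, m)) = 1 + max(0, 0) = 1
depth(g(f(m, r), f(n, m))) = 1 + max(1, 1) = 2
depth(h(n, g(f(m, r), f(n, m)))) = 1 + max(0, 2) = 3

3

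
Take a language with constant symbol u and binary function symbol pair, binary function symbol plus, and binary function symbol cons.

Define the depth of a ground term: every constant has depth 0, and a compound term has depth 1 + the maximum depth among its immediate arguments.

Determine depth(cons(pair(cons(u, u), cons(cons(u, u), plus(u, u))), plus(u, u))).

4

depth(cons(u, u)) = 1 + max(0, 0) = 1
depth(plus(u, u)) = 1 + max(0, 0) = 1
depth(cons(cons(u, u), plus(u, u))) = 1 + max(1, 1) = 2
depth(pair(cons(u, u), cons(cons(u, u), plus(u, u)))) = 1 + max(1, 2) = 3
depth(cons(pair(cons(u, u), cons(cons(u, u), plus(u, u))), plus(u, u))) = 1 + max(3, 1) = 4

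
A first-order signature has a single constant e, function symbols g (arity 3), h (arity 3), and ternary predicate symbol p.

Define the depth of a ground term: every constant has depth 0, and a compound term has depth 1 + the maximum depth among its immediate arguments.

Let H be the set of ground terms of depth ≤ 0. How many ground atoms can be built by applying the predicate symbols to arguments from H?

First count ground terms of depth ≤ 0.
Write N_k for the number of ground terms of depth ≤ k. A term of depth ≤ k is either a constant or a function symbol applied to arguments of depth ≤ k−1, so N_k = 1 + N_{k-1}^3 + N_{k-1}^3.
N_0 = 1
Explicitly: e.
So |H| = 1.
Each predicate of arity r yields |H|^r ground atoms (one per choice of an r-tuple from H):
  p: 1^3 = 1
Total ground atoms: 1.

1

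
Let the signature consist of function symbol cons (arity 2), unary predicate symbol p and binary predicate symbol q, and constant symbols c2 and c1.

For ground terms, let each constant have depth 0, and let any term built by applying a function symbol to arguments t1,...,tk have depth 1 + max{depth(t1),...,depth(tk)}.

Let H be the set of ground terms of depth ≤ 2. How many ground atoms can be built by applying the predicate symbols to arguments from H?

First count ground terms of depth ≤ 2.
Count level by level. With function symbols cons/2, the terms of depth ≤ k are the 2 constants together with each function applied to depth-≤(k−1) tuples, so N_k = 2 + N_{k-1}^2.
N_0 = 2
N_1 = 2 + 2^2 = 6
N_2 = 2 + 6^2 = 38
So |H| = 38.
For each predicate symbol, the number of ground atoms is |H| raised to its arity; summing:
  p: 38;  q: 38^2 = 1444
Total ground atoms: 38 + 1444 = 1482.

1482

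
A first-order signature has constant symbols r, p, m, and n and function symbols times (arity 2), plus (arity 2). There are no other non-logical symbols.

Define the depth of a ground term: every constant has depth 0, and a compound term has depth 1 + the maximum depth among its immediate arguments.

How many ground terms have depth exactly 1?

32

Count level by level. With function symbols times/2, plus/2, the terms of depth ≤ k are the 4 constants together with each function applied to depth-≤(k−1) tuples, so N_k = 4 + N_{k-1}^2 + N_{k-1}^2.
N_0 = 4
N_1 = 4 + 4^2 + 4^2 = 36
Terms of depth exactly 1: N_1 − N_0 = 36 − 4 = 32.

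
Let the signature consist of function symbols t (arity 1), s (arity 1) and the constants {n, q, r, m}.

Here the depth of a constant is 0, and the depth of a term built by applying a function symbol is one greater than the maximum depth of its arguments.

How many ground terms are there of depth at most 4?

124

Let N_k count ground terms of depth at most k. Each non-constant term of depth ≤ k is some function symbol applied to depth-≤(k−1) arguments, giving N_k = 4 + N_{k-1} + N_{k-1}.
N_0 = 4
N_1 = 4 + 4 + 4 = 12
N_2 = 4 + 12 + 12 = 28
N_3 = 4 + 28 + 28 = 60
N_4 = 4 + 60 + 60 = 124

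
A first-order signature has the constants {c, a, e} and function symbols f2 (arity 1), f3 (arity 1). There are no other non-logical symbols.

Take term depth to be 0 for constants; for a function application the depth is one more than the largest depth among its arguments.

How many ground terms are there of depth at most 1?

Write N_k for the number of ground terms of depth ≤ k. A term of depth ≤ k is either a constant or a function symbol applied to arguments of depth ≤ k−1, so N_k = 3 + N_{k-1} + N_{k-1}.
N_0 = 3
N_1 = 3 + 3 + 3 = 9

9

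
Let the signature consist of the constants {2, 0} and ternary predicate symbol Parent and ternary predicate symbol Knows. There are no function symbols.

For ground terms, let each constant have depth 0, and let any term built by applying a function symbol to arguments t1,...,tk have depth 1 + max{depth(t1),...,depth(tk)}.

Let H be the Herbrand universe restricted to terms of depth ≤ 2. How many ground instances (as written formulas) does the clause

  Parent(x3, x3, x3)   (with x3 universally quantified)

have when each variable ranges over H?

2

Ground terms of depth ≤ 2:
  With no function symbols every ground term is a constant, so there are exactly 2 ground terms at every depth bound.
  N_0 = 2
  N_1 = 2
  N_2 = 2
  Explicitly: 2, 0.
So there are 2 ground terms available for substitution.
There is 1 variable to instantiate (x3),  occurring in at least one literal, so different choices give different ground instances.
Number of ground instances = 2.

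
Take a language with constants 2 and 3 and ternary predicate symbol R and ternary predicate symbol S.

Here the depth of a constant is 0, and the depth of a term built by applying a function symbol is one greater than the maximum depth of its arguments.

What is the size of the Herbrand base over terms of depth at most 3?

16

First count ground terms of depth ≤ 3.
With no function symbols every ground term is a constant, so there are exactly 2 ground terms at every depth bound.
N_0 = 2
N_1 = 2
N_2 = 2
N_3 = 2
Explicitly: 2, 3.
So |H| = 2.
Ground atoms are formed by filling each argument slot of a predicate with a term from H, so an r-ary predicate gives |H|^r atoms:
  R: 2^3 = 8;  S: 2^3 = 8
Total ground atoms: 8 + 8 = 16.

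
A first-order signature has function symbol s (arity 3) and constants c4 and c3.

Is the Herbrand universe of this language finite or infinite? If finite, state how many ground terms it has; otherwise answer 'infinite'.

infinite

The signature has at least one function symbol (s, arity 3) and at least one constant (c4).
Iterating s gives infinitely many distinct ground terms: c4, s(c4, c4, c4), s(s(c4, c4, c4), s(c4, c4, c4), s(c4, c4, c4)), ...
So the Herbrand universe is infinite.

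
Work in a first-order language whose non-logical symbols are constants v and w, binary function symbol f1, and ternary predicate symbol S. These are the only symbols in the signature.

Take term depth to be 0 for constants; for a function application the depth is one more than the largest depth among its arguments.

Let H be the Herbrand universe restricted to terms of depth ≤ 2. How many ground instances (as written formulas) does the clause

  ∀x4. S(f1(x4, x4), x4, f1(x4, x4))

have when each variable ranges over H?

38

Ground terms of depth ≤ 2:
  Let N_k = |{terms of depth ≤ k}|. Then N_0 = 2 and N_k = 2 + N_{k-1}^2 for k ≥ 1 (one summand per function symbol, arity giving the exponent).
  N_0 = 2
  N_1 = 2 + 2^2 = 6
  N_2 = 2 + 6^2 = 38
So there are 38 ground terms available for substitution.
The clause has 1 distinct variable (x4), which appears in the body. In the free term algebra distinct substitutions yield syntactically distinct ground instances.
Number of ground instances = 38.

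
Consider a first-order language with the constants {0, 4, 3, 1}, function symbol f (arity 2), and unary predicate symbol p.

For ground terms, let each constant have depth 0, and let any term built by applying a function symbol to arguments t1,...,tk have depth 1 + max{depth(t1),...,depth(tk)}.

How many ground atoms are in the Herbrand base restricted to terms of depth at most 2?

First count ground terms of depth ≤ 2.
Count level by level. With function symbols f/2, the terms of depth ≤ k are the 4 constants together with each function applied to depth-≤(k−1) tuples, so N_k = 4 + N_{k-1}^2.
N_0 = 4
N_1 = 4 + 4^2 = 20
N_2 = 4 + 20^2 = 404
So |H| = 404.
Each predicate of arity r yields |H|^r ground atoms (one per choice of an r-tuple from H):
  p: 404
Total ground atoms: 404.

404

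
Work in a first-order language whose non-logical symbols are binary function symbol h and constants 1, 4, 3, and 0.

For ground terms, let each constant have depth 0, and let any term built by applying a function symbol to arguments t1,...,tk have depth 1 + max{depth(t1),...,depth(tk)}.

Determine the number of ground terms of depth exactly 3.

162816

Let N_k = |{terms of depth ≤ k}|. Then N_0 = 4 and N_k = 4 + N_{k-1}^2 for k ≥ 1 (one summand per function symbol, arity giving the exponent).
N_0 = 4
N_1 = 4 + 4^2 = 20
N_2 = 4 + 20^2 = 404
N_3 = 4 + 404^2 = 163220
Terms of depth exactly 3: N_3 − N_2 = 163220 − 404 = 162816.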